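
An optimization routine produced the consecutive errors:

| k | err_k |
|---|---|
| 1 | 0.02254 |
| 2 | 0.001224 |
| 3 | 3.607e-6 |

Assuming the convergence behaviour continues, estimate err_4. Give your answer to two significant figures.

3.1e-11

First estimate the order: p ≈ ln(err_3/err_2) / ln(err_2/err_1) = ln(3.607e-6/0.001224)/ln(0.001224/0.02254) = ln(0.0029469)/ln(0.0543035) ≈ 2.0002.
Then err_4 ≈ err_3·(err_3/err_2)^p = 3.607e-6·(0.0029469)^2.0002 = 3.607e-6·8.6741e-06 ≈ 3.129e-11.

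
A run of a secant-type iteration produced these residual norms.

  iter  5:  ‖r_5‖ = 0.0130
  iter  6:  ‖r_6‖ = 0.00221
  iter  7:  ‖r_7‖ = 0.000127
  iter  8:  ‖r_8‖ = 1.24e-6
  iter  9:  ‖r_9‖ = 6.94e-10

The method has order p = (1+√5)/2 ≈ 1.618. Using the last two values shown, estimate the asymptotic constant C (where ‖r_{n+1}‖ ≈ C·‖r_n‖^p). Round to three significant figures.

2.50

C ≈ ‖r_9‖ / ‖r_8‖^1.618
  = 6.94e-10 / (1.24e-6)^1.618
  = 6.94e-10 / 2.77432e-10 ≈ 2.5015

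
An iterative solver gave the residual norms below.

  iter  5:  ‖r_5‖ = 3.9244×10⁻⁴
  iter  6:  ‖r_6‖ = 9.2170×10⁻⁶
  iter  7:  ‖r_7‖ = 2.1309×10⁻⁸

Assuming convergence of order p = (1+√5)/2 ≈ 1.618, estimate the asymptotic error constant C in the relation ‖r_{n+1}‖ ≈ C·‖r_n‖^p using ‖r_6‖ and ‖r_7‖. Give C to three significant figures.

2.99

C ≈ ‖r_7‖ / ‖r_6‖^1.618
  = 2.1309×10⁻⁸ / (9.2170×10⁻⁶)^1.618
  = 2.1309×10⁻⁸ / 7.12371e-09 ≈ 2.9913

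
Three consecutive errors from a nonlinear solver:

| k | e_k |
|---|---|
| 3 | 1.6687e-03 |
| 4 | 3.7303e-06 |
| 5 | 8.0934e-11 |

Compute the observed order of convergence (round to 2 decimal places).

1.76

p ≈ ln(e_5/e_4) / ln(e_4/e_3)
  = ln(8.0934e-11/3.7303e-06) / ln(3.7303e-06/1.6687e-03)
  = ln(2.16964e-05) / ln(0.00223545)
  = -10.73836 / -6.10331 ≈ 1.75943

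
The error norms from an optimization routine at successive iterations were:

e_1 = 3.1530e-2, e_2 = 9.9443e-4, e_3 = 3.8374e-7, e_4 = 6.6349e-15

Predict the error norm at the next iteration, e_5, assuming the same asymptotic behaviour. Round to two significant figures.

1.5e-32

First estimate the order: p ≈ ln(e_4/e_3) / ln(e_3/e_2) = ln(6.6349e-15/3.8374e-7)/ln(3.8374e-7/9.9443e-4) = ln(1.72901e-08)/ln(0.000385889) ≈ 2.2739.
Then e_5 ≈ e_4·(e_4/e_3)^p = 6.6349e-15·(1.72901e-08)^2.2739 = 6.6349e-15·2.23629e-18 ≈ 1.484e-32.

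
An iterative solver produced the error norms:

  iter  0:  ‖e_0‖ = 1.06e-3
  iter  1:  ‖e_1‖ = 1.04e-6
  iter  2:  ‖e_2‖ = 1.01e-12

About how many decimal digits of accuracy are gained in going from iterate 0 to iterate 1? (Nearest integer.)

Digits gained ≈ log₁₀(‖e_0‖/‖e_1‖) = log₁₀(1.06e-3/1.04e-6) = log₁₀(1019.23) ≈ 3.008.

3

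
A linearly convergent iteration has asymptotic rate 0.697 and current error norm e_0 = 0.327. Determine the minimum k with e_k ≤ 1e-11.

68

After k steps, e_k ≈ 0.327·0.697^k.
Need 0.697^k ≤ 1e-11/0.327 = 3.0581e-11.
k ≥ ln(3.0581e-11)/ln(0.697) = -24.2106/-0.36097 = 67.071.
Smallest integer k = 68.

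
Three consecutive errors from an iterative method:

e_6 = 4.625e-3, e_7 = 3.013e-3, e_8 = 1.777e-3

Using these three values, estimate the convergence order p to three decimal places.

p ≈ ln(e_8/e_7) / ln(e_7/e_6)
  = ln(1.777e-3/3.013e-3) / ln(3.013e-3/4.625e-3)
  = ln(0.589778) / ln(0.651459)
  = -0.528009 / -0.428541 ≈ 1.232108

1.232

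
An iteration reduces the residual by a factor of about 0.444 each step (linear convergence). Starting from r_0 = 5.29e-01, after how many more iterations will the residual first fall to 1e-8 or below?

22

After k steps, r_k ≈ 5.29e-01·0.444^k.
Need 0.444^k ≤ 1e-8/5.29e-01 = 1.89036e-08.
k ≥ ln(1.89036e-08)/ln(0.444) = -17.7839/-0.81193 = 21.903.
Smallest integer k = 22.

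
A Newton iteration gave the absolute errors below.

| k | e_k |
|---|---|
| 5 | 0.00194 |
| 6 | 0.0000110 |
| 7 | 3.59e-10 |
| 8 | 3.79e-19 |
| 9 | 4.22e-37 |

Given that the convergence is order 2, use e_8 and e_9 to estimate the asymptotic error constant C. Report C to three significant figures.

2.94

C ≈ e_9 / e_8^2
  = 4.22e-37 / (3.79e-19)^2
  = 4.22e-37 / 1.43641e-37 ≈ 2.9379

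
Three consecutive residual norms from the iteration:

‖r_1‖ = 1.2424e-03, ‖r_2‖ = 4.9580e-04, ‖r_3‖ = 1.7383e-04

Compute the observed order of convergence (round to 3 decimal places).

1.141

p ≈ ln(‖r_3‖/‖r_2‖) / ln(‖r_2‖/‖r_1‖)
  = ln(1.7383e-04/4.9580e-04) / ln(4.9580e-04/1.2424e-03)
  = ln(0.350605) / ln(0.399066)
  = -1.048095 / -0.918628 ≈ 1.140935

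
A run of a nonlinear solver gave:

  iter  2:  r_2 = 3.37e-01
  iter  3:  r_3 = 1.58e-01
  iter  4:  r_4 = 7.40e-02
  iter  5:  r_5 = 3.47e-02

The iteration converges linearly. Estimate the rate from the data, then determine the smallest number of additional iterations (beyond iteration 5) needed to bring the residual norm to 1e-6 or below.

Rate ρ ≈ r_5/r_4 = 3.47e-02/7.40e-02 = 0.4689.
After j more steps, r_{5+j} ≈ 3.47e-02·ρ^j; need ρ^j ≤ 1e-6/3.47e-02 = 2.88184e-05.
j ≥ ln(2.88184e-05)/ln(0.4689) = -10.4545/-0.75737 = 13.804.
So 14 more iterations are needed.

14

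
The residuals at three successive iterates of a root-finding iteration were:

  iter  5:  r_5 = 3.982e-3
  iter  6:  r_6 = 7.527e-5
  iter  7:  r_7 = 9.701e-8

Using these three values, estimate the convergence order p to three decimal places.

p ≈ ln(r_7/r_6) / ln(r_6/r_5)
  = ln(9.701e-8/7.527e-5) / ln(7.527e-5/3.982e-3)
  = ln(0.00128883) / ln(0.0189026)
  = -6.654020 / -3.968456 ≈ 1.676728

1.677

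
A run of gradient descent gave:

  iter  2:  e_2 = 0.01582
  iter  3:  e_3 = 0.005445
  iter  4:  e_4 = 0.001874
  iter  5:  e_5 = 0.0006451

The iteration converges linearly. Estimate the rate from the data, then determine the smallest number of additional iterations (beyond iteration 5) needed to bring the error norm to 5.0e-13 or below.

Rate ρ ≈ e_5/e_4 = 0.0006451/0.001874 = 0.3442.
After j more steps, e_{5+j} ≈ 0.0006451·ρ^j; need ρ^j ≤ 5.0e-13/0.0006451 = 7.75074e-10.
j ≥ ln(7.75074e-10)/ln(0.3442) = -20.9781/-1.06653 = 19.669.
So 20 more iterations are needed.

20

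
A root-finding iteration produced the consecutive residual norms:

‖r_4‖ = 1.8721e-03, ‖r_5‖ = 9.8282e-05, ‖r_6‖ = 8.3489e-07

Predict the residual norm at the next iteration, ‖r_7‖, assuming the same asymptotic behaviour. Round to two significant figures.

First estimate the order: p ≈ ln(‖r_6‖/‖r_5‖) / ln(‖r_5‖/‖r_4‖) = ln(8.3489e-07/9.8282e-05)/ln(9.8282e-05/1.8721e-03) = ln(0.00849484)/ln(0.0524983) ≈ 1.6180.
Then ‖r_7‖ ≈ ‖r_6‖·(‖r_6‖/‖r_5‖)^p = 8.3489e-07·(0.00849484)^1.6180 = 8.3489e-07·0.000446039 ≈ 3.724e-10.

3.7e-10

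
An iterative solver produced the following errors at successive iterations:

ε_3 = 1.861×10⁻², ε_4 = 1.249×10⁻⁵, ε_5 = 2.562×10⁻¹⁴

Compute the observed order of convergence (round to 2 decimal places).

2.74

p ≈ ln(ε_5/ε_4) / ln(ε_4/ε_3)
  = ln(2.562×10⁻¹⁴/1.249×10⁻⁵) / ln(1.249×10⁻⁵/1.861×10⁻²)
  = ln(2.05124e-09) / ln(0.000671145)
  = -20.00482 / -7.30653 ≈ 2.73794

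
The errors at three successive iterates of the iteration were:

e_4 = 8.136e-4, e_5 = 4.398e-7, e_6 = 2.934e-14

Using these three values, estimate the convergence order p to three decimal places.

2.196

p ≈ ln(e_6/e_5) / ln(e_5/e_4)
  = ln(2.934e-14/4.398e-7) / ln(4.398e-7/8.136e-4)
  = ln(6.67121e-08) / ln(0.00054056)
  = -16.522879 / -7.522905 ≈ 2.196343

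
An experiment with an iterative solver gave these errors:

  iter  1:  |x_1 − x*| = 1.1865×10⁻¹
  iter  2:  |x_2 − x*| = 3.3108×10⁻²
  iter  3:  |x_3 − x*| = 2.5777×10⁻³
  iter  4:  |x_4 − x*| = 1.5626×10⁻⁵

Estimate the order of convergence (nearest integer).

2

Consecutive ratios: |x_4 − x*|/|x_3 − x*| = 1.5626×10⁻⁵/2.5777×10⁻³ = 0.00606199, |x_3 − x*|/|x_2 − x*| = 2.5777×10⁻³/3.3108×10⁻² = 0.0778573.
p ≈ ln(0.00606199)/ln(0.0778573) = -5.1057/-2.5529 ≈ 2.00.
So the convergence is quadratic (order 2).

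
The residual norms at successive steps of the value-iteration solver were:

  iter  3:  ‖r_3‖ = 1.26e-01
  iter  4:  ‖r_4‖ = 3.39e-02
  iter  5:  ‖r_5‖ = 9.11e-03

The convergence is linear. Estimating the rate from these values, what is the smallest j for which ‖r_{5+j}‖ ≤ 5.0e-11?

Rate ρ ≈ ‖r_5‖/‖r_4‖ = 9.11e-03/3.39e-02 = 0.2687.
After j more steps, ‖r_{5+j}‖ ≈ 9.11e-03·ρ^j; need ρ^j ≤ 5.0e-11/9.11e-03 = 5.48847e-09.
j ≥ ln(5.48847e-09)/ln(0.2687) = -19.0206/-1.31416 = 14.474.
So 15 more iterations are needed.

15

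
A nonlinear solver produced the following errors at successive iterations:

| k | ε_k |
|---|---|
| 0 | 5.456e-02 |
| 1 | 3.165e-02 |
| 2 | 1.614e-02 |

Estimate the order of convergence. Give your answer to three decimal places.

1.237

p ≈ ln(ε_2/ε_1) / ln(ε_1/ε_0)
  = ln(1.614e-02/3.165e-02) / ln(3.165e-02/5.456e-02)
  = ln(0.509953) / ln(0.580095)
  = -0.673437 / -0.544563 ≈ 1.236656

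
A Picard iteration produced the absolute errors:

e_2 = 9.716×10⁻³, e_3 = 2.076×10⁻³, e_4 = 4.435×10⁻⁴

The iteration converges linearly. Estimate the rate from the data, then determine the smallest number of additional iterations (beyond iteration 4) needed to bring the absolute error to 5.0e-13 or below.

14

Rate ρ ≈ e_4/e_3 = 4.435×10⁻⁴/2.076×10⁻³ = 0.2136.
After j more steps, e_{4+j} ≈ 4.435×10⁻⁴·ρ^j; need ρ^j ≤ 5.0e-13/4.435×10⁻⁴ = 1.1274e-09.
j ≥ ln(1.1274e-09)/ln(0.2136) = -20.6034/-1.54365 = 13.347.
So 14 more iterations are needed.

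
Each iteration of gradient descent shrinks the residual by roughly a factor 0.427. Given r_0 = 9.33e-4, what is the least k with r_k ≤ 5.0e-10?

17

After k steps, r_k ≈ 9.33e-4·0.427^k.
Need 0.427^k ≤ 5.0e-10/9.33e-4 = 5.35906e-07.
k ≥ ln(5.35906e-07)/ln(0.427) = -14.4393/-0.85097 = 16.968.
Smallest integer k = 17.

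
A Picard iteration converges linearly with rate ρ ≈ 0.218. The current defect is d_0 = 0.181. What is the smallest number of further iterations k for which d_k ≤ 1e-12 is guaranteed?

After k steps, d_k ≈ 0.181·0.218^k.
Need 0.218^k ≤ 1e-12/0.181 = 5.52486e-12.
k ≥ ln(5.52486e-12)/ln(0.218) = -25.9218/-1.52326 = 17.017.
Smallest integer k = 18.

18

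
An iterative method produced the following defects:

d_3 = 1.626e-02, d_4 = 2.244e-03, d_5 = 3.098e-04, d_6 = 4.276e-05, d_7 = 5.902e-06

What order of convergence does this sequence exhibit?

1

Consecutive ratios: d_7/d_6 = 5.902e-06/4.276e-05 = 0.138026, d_6/d_5 = 4.276e-05/3.098e-04 = 0.138025.
p ≈ ln(0.138026)/ln(0.138025) = -1.9803/-1.9803 ≈ 1.00.
So the convergence is linear (order 1).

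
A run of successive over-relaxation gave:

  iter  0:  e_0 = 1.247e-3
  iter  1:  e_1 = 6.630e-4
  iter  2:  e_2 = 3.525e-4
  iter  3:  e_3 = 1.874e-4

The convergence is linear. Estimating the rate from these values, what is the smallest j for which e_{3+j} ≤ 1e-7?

12

Rate ρ ≈ e_3/e_2 = 1.874e-4/3.525e-4 = 0.5316.
After j more steps, e_{3+j} ≈ 1.874e-4·ρ^j; need ρ^j ≤ 1e-7/1.874e-4 = 0.000533618.
j ≥ ln(0.000533618)/ln(0.5316) = -7.5358/-0.63186 = 11.926.
So 12 more iterations are needed.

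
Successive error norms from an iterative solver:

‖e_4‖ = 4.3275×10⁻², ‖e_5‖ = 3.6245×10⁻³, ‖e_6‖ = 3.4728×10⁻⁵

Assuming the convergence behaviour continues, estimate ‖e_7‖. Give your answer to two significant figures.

First estimate the order: p ≈ ln(‖e_6‖/‖e_5‖) / ln(‖e_5‖/‖e_4‖) = ln(3.4728×10⁻⁵/3.6245×10⁻³)/ln(3.6245×10⁻³/4.3275×10⁻²) = ln(0.00958146)/ln(0.0837551) ≈ 1.8743.
Then ‖e_7‖ ≈ ‖e_6‖·(‖e_6‖/‖e_5‖)^p = 3.4728×10⁻⁵·(0.00958146)^1.8743 = 3.4728×10⁻⁵·0.000164664 ≈ 5.718e-09.

5.7e-9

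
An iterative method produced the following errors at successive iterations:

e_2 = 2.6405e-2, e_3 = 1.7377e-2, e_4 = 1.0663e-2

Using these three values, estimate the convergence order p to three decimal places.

p ≈ ln(e_4/e_3) / ln(e_3/e_2)
  = ln(1.0663e-2/1.7377e-2) / ln(1.7377e-2/2.6405e-2)
  = ln(0.613627) / ln(0.658095)
  = -0.488368 / -0.418406 ≈ 1.167211

1.167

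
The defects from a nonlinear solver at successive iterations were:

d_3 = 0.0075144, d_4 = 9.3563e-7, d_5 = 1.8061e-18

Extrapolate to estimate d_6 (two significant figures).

First estimate the order: p ≈ ln(d_5/d_4) / ln(d_4/d_3) = ln(1.8061e-18/9.3563e-7)/ln(9.3563e-7/0.0075144) = ln(1.93036e-12)/ln(0.000124512) ≈ 3.0000.
Then d_6 ≈ d_5·(d_5/d_4)^p = 1.8061e-18·(1.93036e-12)^3.0000 = 1.8061e-18·7.19308e-36 ≈ 1.299e-53.

1.3e-53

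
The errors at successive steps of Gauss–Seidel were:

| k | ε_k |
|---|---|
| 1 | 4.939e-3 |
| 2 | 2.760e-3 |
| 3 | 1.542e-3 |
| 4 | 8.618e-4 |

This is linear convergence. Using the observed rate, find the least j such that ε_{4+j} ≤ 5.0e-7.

13

Rate ρ ≈ ε_4/ε_3 = 8.618e-4/1.542e-3 = 0.5589.
After j more steps, ε_{4+j} ≈ 8.618e-4·ρ^j; need ρ^j ≤ 5.0e-7/8.618e-4 = 0.000580181.
j ≥ ln(0.000580181)/ln(0.5589) = -7.4522/-0.58178 = 12.809.
So 13 more iterations are needed.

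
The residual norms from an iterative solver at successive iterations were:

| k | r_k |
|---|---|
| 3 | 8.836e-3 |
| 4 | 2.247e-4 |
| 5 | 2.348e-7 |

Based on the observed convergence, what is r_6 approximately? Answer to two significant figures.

First estimate the order: p ≈ ln(r_5/r_4) / ln(r_4/r_3) = ln(2.348e-7/2.247e-4)/ln(2.247e-4/8.836e-3) = ln(0.00104495)/ln(0.0254301) ≈ 1.8693.
Then r_6 ≈ r_5·(r_5/r_4)^p = 2.348e-7·(0.00104495)^1.8693 = 2.348e-7·2.67791e-06 ≈ 6.288e-13.

6.3e-13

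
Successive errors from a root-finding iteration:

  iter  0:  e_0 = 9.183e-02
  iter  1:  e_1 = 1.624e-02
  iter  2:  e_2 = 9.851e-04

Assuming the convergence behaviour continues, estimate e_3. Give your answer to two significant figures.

First estimate the order: p ≈ ln(e_2/e_1) / ln(e_1/e_0) = ln(9.851e-04/1.624e-02)/ln(1.624e-02/9.183e-02) = ln(0.0606589)/ln(0.176849) ≈ 1.6176.
Then e_3 ≈ e_2·(e_2/e_1)^p = 9.851e-04·(0.0606589)^1.6176 = 9.851e-04·0.0107451 ≈ 1.058e-05.

1.1e-5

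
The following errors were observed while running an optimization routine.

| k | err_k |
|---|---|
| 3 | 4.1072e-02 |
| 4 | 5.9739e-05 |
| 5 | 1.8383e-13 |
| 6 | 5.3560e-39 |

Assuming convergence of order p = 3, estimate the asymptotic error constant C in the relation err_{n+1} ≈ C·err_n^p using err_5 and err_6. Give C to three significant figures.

C ≈ err_6 / err_5^3
  = 5.3560e-39 / (1.8383e-13)^3
  = 5.3560e-39 / 6.21225e-39 ≈ 0.86217

0.862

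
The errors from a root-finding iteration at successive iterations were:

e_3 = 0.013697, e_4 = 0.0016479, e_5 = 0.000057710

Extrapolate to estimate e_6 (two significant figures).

2.9e-7

First estimate the order: p ≈ ln(e_5/e_4) / ln(e_4/e_3) = ln(0.000057710/0.0016479)/ln(0.0016479/0.013697) = ln(0.0350203)/ln(0.120311) ≈ 1.5828.
Then e_6 ≈ e_5·(e_5/e_4)^p = 0.000057710·(0.0350203)^1.5828 = 0.000057710·0.00496535 ≈ 2.866e-07.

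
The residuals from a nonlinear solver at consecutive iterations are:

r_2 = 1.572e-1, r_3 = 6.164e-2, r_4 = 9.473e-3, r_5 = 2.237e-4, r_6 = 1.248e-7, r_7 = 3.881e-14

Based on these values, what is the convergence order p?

Consecutive ratios: r_7/r_6 = 3.881e-14/1.248e-7 = 3.10978e-07, r_6/r_5 = 1.248e-7/2.237e-4 = 0.00055789.
p ≈ ln(3.10978e-07)/ln(0.00055789) = -14.9835/-7.4913 ≈ 2.00.
So the convergence is quadratic (order 2).

2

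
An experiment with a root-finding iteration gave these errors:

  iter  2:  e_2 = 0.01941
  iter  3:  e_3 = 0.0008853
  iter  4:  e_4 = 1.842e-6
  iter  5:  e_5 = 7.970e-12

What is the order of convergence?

Consecutive ratios: e_5/e_4 = 7.970e-12/1.842e-6 = 4.32682e-06, e_4/e_3 = 1.842e-6/0.0008853 = 0.00208065.
p ≈ ln(4.32682e-06)/ln(0.00208065) = -12.3507/-6.1751 ≈ 2.00.
So the convergence is quadratic (order 2).

2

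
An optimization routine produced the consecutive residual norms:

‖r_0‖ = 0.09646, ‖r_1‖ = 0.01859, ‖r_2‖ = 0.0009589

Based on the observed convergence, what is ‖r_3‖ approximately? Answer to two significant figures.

4.6e-6

First estimate the order: p ≈ ln(‖r_2‖/‖r_1‖) / ln(‖r_1‖/‖r_0‖) = ln(0.0009589/0.01859)/ln(0.01859/0.09646) = ln(0.0515815)/ln(0.192722) ≈ 1.8005.
Then ‖r_3‖ ≈ ‖r_2‖·(‖r_2‖/‖r_1‖)^p = 0.0009589·(0.0515815)^1.8005 = 0.0009589·0.00480668 ≈ 4.609e-06.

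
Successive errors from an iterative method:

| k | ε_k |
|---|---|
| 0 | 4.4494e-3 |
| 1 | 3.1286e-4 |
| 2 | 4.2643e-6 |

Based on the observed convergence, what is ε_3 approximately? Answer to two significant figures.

4.1e-9

First estimate the order: p ≈ ln(ε_2/ε_1) / ln(ε_1/ε_0) = ln(4.2643e-6/3.1286e-4)/ln(3.1286e-4/4.4494e-3) = ln(0.0136301)/ln(0.0703151) ≈ 1.6180.
Then ε_3 ≈ ε_2·(ε_2/ε_1)^p = 4.2643e-6·(0.0136301)^1.6180 = 4.2643e-6·0.00095856 ≈ 4.088e-09.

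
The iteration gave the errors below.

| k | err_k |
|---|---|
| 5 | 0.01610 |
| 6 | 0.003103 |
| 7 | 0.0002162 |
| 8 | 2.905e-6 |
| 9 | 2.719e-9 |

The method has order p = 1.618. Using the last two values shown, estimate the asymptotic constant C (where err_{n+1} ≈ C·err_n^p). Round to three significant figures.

C ≈ err_9 / err_8^1.618
  = 2.719e-9 / (2.905e-6)^1.618
  = 2.719e-9 / 1.09994e-09 ≈ 2.4719

2.47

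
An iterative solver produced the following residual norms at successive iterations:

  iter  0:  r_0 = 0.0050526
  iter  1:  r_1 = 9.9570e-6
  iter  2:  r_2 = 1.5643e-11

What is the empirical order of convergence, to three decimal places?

p ≈ ln(r_2/r_1) / ln(r_1/r_0)
  = ln(1.5643e-11/9.9570e-6) / ln(9.9570e-6/0.0050526)
  = ln(1.57106e-06) / ln(0.00197067)
  = -13.363760 / -6.229382 ≈ 2.145279

2.145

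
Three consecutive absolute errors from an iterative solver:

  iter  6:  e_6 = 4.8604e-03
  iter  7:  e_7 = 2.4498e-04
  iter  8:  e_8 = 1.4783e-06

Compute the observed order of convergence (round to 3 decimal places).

p ≈ ln(e_8/e_7) / ln(e_7/e_6)
  = ln(1.4783e-06/2.4498e-04) / ln(2.4498e-04/4.8604e-03)
  = ln(0.00603437) / ln(0.0504033)
  = -5.110284 / -2.987699 ≈ 1.710441

1.710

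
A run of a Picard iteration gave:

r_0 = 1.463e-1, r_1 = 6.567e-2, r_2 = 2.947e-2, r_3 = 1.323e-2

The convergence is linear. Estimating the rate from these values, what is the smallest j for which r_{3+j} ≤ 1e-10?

24

Rate ρ ≈ r_3/r_2 = 1.323e-2/2.947e-2 = 0.4489.
After j more steps, r_{3+j} ≈ 1.323e-2·ρ^j; need ρ^j ≤ 1e-10/1.323e-2 = 7.55858e-09.
j ≥ ln(7.55858e-09)/ln(0.4489) = -18.7006/-0.80096 = 23.348.
So 24 more iterations are needed.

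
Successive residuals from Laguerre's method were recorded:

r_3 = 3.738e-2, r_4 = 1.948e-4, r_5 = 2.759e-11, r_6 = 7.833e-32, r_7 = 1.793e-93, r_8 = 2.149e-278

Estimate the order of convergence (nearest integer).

3

Consecutive ratios: r_8/r_7 = 2.149e-278/1.793e-93 = 1.19855e-185, r_7/r_6 = 1.793e-93/7.833e-32 = 2.28903e-62.
p ≈ ln(1.19855e-185)/ln(2.28903e-62) = -425.7971/-141.9321 ≈ 3.00.
So the convergence is cubic (order 3).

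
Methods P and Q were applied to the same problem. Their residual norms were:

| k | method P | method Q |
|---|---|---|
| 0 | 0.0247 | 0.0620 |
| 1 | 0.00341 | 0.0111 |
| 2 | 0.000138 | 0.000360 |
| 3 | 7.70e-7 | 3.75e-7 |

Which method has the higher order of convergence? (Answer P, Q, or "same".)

Method P: p ≈ ln(7.70e-7/0.000138)/ln(0.000138/0.00341) ≈ 1.62.
Method Q: p ≈ ln(3.75e-7/0.000360)/ln(0.000360/0.0111) ≈ 2.00.
Method Q has the higher order (≈2.0 vs ≈1.6).

Q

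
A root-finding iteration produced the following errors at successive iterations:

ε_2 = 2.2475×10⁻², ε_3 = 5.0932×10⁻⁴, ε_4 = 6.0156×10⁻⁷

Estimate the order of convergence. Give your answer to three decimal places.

1.780

p ≈ ln(ε_4/ε_3) / ln(ε_3/ε_2)
  = ln(6.0156×10⁻⁷/5.0932×10⁻⁴) / ln(5.0932×10⁻⁴/2.2475×10⁻²)
  = ln(0.0011811) / ln(0.0226616)
  = -6.741309 / -3.787083 ≈ 1.780080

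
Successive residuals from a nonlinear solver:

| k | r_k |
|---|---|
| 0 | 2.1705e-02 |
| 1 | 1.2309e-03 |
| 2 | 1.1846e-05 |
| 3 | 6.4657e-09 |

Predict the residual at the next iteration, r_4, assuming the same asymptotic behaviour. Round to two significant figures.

First estimate the order: p ≈ ln(r_3/r_2) / ln(r_2/r_1) = ln(6.4657e-09/1.1846e-05)/ln(1.1846e-05/1.2309e-03) = ln(0.000545813)/ln(0.00962385) ≈ 1.6180.
Then r_4 ≈ r_3·(r_3/r_2)^p = 6.4657e-09·(0.000545813)^1.6180 = 6.4657e-09·5.25457e-06 ≈ 3.397e-14.

3.4e-14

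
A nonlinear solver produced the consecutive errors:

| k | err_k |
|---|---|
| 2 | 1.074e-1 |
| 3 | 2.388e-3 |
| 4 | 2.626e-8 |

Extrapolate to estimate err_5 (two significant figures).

3.5e-23

First estimate the order: p ≈ ln(err_4/err_3) / ln(err_3/err_2) = ln(2.626e-8/2.388e-3)/ln(2.388e-3/1.074e-1) = ln(1.09966e-05)/ln(0.0222346) ≈ 2.9999.
Then err_5 ≈ err_4·(err_4/err_3)^p = 2.626e-8·(1.09966e-05)^2.9999 = 2.626e-8·1.33129e-15 ≈ 3.496e-23.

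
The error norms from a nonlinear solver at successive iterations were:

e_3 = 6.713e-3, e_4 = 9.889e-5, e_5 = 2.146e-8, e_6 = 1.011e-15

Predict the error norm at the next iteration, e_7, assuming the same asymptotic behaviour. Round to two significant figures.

First estimate the order: p ≈ ln(e_6/e_5) / ln(e_5/e_4) = ln(1.011e-15/2.146e-8)/ln(2.146e-8/9.889e-5) = ln(4.71109e-08)/ln(0.000217009) ≈ 2.0000.
Then e_7 ≈ e_6·(e_6/e_5)^p = 1.011e-15·(4.71109e-08)^2.0000 = 1.011e-15·2.21944e-15 ≈ 2.244e-30.

2.2e-30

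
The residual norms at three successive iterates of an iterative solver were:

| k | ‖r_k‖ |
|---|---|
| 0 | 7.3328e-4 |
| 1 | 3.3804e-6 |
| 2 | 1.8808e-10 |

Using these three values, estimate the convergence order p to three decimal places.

p ≈ ln(‖r_2‖/‖r_1‖) / ln(‖r_1‖/‖r_0‖)
  = ln(1.8808e-10/3.3804e-6) / ln(3.3804e-6/7.3328e-4)
  = ln(5.56384e-05) / ln(0.00460997)
  = -9.796637 / -5.379534 ≈ 1.821094

1.821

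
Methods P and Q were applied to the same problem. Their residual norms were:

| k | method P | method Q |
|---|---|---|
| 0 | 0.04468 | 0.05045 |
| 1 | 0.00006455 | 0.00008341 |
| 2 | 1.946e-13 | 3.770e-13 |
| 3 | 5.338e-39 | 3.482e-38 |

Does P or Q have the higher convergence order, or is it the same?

Method P: p ≈ ln(5.338e-39/1.946e-13)/ln(1.946e-13/0.00006455) ≈ 3.00.
Method Q: p ≈ ln(3.482e-38/3.770e-13)/ln(3.770e-13/0.00008341) ≈ 3.00.
Both orders ≈ 3.0 — effectively the same.

same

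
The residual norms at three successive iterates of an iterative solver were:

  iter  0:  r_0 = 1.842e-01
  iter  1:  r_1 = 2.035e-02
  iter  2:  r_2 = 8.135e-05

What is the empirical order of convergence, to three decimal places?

p ≈ ln(r_2/r_1) / ln(r_1/r_0)
  = ln(8.135e-05/2.035e-02) / ln(2.035e-02/1.842e-01)
  = ln(0.00399754) / ln(0.110478)
  = -5.522076 / -2.202939 ≈ 2.506686

2.507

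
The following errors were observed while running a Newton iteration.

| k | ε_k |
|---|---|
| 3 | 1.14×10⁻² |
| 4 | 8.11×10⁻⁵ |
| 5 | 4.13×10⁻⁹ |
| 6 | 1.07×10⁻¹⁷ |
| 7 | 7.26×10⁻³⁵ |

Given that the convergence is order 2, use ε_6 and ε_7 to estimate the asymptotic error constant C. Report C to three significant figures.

C ≈ ε_7 / ε_6^2
  = 7.26×10⁻³⁵ / (1.07×10⁻¹⁷)^2
  = 7.26×10⁻³⁵ / 1.1449e-34 ≈ 0.63412

0.634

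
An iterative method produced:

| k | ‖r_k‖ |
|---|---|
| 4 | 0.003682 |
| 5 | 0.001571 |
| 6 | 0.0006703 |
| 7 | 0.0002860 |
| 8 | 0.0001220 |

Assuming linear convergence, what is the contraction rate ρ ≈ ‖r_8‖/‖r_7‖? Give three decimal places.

ρ ≈ ‖r_8‖/‖r_7‖ = 0.0001220/0.0002860 = 0.42657

0.427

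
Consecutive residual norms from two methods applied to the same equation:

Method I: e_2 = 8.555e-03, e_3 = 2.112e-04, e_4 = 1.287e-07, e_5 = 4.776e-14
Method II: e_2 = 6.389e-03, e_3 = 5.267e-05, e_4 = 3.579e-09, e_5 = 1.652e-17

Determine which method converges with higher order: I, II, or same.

same

Method I: p ≈ ln(4.776e-14/1.287e-07)/ln(1.287e-07/2.112e-04) ≈ 2.00.
Method II: p ≈ ln(1.652e-17/3.579e-09)/ln(3.579e-09/5.267e-05) ≈ 2.00.
Both orders ≈ 2.0 — effectively the same.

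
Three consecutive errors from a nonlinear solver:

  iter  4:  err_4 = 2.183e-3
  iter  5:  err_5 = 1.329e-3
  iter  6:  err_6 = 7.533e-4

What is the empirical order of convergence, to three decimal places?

1.144

p ≈ ln(err_6/err_5) / ln(err_5/err_4)
  = ln(7.533e-4/1.329e-3) / ln(1.329e-3/2.183e-3)
  = ln(0.566817) / ln(0.608795)
  = -0.567719 / -0.496274 ≈ 1.143963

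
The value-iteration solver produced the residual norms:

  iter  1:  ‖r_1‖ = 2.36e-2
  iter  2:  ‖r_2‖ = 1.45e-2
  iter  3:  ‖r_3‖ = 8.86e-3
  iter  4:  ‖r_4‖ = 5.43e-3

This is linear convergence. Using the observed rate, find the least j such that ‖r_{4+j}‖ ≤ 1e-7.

Rate ρ ≈ ‖r_4‖/‖r_3‖ = 5.43e-3/8.86e-3 = 0.6129.
After j more steps, ‖r_{4+j}‖ ≈ 5.43e-3·ρ^j; need ρ^j ≤ 1e-7/5.43e-3 = 1.84162e-05.
j ≥ ln(1.84162e-05)/ln(0.6129) = -10.9023/-0.48955 = 22.270.
So 23 more iterations are needed.

23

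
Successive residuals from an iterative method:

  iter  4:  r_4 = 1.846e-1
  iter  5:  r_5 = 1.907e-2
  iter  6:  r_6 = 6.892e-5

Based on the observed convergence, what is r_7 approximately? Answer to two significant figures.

6.2e-11

First estimate the order: p ≈ ln(r_6/r_5) / ln(r_5/r_4) = ln(6.892e-5/1.907e-2)/ln(1.907e-2/1.846e-1) = ln(0.00361405)/ln(0.103304) ≈ 2.4770.
Then r_7 ≈ r_6·(r_6/r_5)^p = 6.892e-5·(0.00361405)^2.4770 = 6.892e-5·8.93617e-07 ≈ 6.159e-11.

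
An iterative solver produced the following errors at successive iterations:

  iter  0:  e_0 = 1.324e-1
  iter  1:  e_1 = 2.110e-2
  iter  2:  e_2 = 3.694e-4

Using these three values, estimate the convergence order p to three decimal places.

2.203

p ≈ ln(e_2/e_1) / ln(e_1/e_0)
  = ln(3.694e-4/2.110e-2) / ln(2.110e-2/1.324e-1)
  = ln(0.0175071) / ln(0.159366)
  = -4.045149 / -1.836552 ≈ 2.202578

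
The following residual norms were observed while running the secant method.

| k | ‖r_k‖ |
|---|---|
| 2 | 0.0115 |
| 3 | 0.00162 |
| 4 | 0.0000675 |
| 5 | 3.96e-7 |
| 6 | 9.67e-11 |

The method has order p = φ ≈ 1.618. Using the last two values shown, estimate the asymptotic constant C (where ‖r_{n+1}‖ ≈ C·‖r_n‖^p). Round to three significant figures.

C ≈ ‖r_6‖ / ‖r_5‖^1.618
  = 9.67e-11 / (3.96e-7)^1.618
  = 9.67e-11 / 4.37593e-11 ≈ 2.2098

2.21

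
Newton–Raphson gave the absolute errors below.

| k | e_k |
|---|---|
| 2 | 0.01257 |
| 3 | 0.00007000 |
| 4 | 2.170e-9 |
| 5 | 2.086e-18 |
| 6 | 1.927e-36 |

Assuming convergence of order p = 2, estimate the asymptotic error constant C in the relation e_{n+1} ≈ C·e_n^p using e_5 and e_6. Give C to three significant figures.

C ≈ e_6 / e_5^2
  = 1.927e-36 / (2.086e-18)^2
  = 1.927e-36 / 4.3514e-36 ≈ 0.44285

0.443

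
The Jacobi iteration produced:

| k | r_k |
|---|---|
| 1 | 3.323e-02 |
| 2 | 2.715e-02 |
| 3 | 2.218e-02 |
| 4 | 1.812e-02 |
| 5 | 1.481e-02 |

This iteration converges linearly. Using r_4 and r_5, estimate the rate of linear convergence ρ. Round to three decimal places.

ρ ≈ r_5/r_4 = 1.481e-02/1.812e-02 = 0.81733

0.817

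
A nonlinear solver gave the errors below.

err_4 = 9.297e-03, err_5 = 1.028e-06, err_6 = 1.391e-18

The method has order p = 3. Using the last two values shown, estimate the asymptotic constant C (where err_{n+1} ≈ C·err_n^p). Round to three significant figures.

1.28

C ≈ err_6 / err_5^3
  = 1.391e-18 / (1.028e-06)^3
  = 1.391e-18 / 1.08637e-18 ≈ 1.2804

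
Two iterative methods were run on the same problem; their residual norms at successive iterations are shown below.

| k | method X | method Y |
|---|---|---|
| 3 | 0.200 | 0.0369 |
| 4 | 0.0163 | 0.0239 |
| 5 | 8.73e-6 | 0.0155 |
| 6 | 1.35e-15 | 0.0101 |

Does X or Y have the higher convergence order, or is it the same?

X

Method X: p ≈ ln(1.35e-15/8.73e-6)/ln(8.73e-6/0.0163) ≈ 3.00.
Method Y: p ≈ ln(0.0101/0.0155)/ln(0.0155/0.0239) ≈ 0.99.
Method X has the higher order (≈3.0 vs ≈1.0).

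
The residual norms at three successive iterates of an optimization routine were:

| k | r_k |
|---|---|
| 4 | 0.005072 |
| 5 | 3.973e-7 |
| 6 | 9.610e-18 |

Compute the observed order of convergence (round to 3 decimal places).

p ≈ ln(r_6/r_5) / ln(r_5/r_4)
  = ln(9.610e-18/3.973e-7) / ln(3.973e-7/0.005072)
  = ln(2.41883e-11) / ln(7.8332e-05)
  = -24.445152 / -9.454554 ≈ 2.585543

2.586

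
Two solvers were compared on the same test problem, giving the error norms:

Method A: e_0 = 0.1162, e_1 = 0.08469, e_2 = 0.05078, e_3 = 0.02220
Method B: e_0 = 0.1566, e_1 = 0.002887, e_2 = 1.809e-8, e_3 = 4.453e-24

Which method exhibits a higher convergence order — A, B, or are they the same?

Method A: p ≈ ln(0.02220/0.05078)/ln(0.05078/0.08469) ≈ 1.62.
Method B: p ≈ ln(4.453e-24/1.809e-8)/ln(1.809e-8/0.002887) ≈ 3.00.
Method B has the higher order (≈3.0 vs ≈1.6).

B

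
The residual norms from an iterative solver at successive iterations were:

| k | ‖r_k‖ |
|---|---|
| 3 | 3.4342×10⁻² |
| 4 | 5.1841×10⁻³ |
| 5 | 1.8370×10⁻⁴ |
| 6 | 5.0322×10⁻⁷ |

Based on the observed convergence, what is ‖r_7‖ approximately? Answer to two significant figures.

1.5e-11

First estimate the order: p ≈ ln(‖r_6‖/‖r_5‖) / ln(‖r_5‖/‖r_4‖) = ln(5.0322×10⁻⁷/1.8370×10⁻⁴)/ln(1.8370×10⁻⁴/5.1841×10⁻³) = ln(0.00273936)/ln(0.0354353) ≈ 1.7665.
Then ‖r_7‖ ≈ ‖r_6‖·(‖r_6‖/‖r_5‖)^p = 5.0322×10⁻⁷·(0.00273936)^1.7665 = 5.0322×10⁻⁷·2.97582e-05 ≈ 1.497e-11.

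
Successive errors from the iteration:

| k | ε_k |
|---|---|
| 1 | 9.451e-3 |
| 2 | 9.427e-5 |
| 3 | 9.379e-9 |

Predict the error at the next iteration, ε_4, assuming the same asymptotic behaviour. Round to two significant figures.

First estimate the order: p ≈ ln(ε_3/ε_2) / ln(ε_2/ε_1) = ln(9.379e-9/9.427e-5)/ln(9.427e-5/9.451e-3) = ln(9.94908e-05)/ln(0.00997461) ≈ 2.0000.
Then ε_4 ≈ ε_3·(ε_3/ε_2)^p = 9.379e-9·(9.94908e-05)^2.0000 = 9.379e-9·9.89842e-09 ≈ 9.284e-17.

9.3e-17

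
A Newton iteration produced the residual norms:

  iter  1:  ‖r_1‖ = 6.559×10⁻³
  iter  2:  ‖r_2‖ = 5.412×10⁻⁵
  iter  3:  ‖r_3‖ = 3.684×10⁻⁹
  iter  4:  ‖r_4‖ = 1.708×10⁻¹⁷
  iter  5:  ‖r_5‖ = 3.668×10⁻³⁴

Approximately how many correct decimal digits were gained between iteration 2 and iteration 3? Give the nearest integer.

Digits gained ≈ log₁₀(‖r_2‖/‖r_3‖) = log₁₀(5.412×10⁻⁵/3.684×10⁻⁹) = log₁₀(14690.6) ≈ 4.167.

4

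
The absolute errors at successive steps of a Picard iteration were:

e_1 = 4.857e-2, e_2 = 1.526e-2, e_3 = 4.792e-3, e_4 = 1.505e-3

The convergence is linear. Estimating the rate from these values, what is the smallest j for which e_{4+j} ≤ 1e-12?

Rate ρ ≈ e_4/e_3 = 1.505e-3/4.792e-3 = 0.3141.
After j more steps, e_{4+j} ≈ 1.505e-3·ρ^j; need ρ^j ≤ 1e-12/1.505e-3 = 6.64452e-10.
j ≥ ln(6.64452e-10)/ln(0.3141) = -21.1321/-1.15804 = 18.248.
So 19 more iterations are needed.

19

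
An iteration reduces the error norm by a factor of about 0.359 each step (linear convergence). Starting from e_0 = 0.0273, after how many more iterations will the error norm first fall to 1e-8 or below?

After k steps, e_k ≈ 0.0273·0.359^k.
Need 0.359^k ≤ 1e-8/0.0273 = 3.663e-07.
k ≥ ln(3.663e-07)/ln(0.359) = -14.8198/-1.02443 = 14.466.
Smallest integer k = 15.

15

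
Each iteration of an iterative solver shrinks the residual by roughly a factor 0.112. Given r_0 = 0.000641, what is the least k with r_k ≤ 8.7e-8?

After k steps, r_k ≈ 0.000641·0.112^k.
Need 0.112^k ≤ 8.7e-8/0.000641 = 0.000135725.
k ≥ ln(0.000135725)/ln(0.112) = -8.9049/-2.18926 = 4.068.
Smallest integer k = 5.

5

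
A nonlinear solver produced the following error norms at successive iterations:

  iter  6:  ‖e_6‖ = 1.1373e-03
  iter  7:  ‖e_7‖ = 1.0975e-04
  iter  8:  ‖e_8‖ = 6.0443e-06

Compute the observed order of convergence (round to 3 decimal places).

p ≈ ln(‖e_8‖/‖e_7‖) / ln(‖e_7‖/‖e_6‖)
  = ln(6.0443e-06/1.0975e-04) / ln(1.0975e-04/1.1373e-03)
  = ln(0.0550733) / ln(0.0965005)
  = -2.899090 / -2.338207 ≈ 1.239877

1.240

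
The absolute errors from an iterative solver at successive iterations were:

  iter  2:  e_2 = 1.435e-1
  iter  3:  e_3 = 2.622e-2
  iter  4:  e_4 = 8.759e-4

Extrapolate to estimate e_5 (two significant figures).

9.8e-7

First estimate the order: p ≈ ln(e_4/e_3) / ln(e_3/e_2) = ln(8.759e-4/2.622e-2)/ln(2.622e-2/1.435e-1) = ln(0.0334058)/ln(0.182718) ≈ 1.9996.
Then e_5 ≈ e_4·(e_4/e_3)^p = 8.759e-4·(0.0334058)^1.9996 = 8.759e-4·0.00111747 ≈ 9.788e-07.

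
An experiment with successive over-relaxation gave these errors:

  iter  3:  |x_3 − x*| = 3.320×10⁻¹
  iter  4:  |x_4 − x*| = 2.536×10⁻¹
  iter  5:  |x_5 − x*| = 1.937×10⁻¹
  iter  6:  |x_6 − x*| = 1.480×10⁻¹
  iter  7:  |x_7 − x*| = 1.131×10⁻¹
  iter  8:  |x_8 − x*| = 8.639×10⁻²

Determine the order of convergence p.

Consecutive ratios: |x_8 − x*|/|x_7 − x*| = 8.639×10⁻²/1.131×10⁻¹ = 0.763837, |x_7 − x*|/|x_6 − x*| = 1.131×10⁻¹/1.480×10⁻¹ = 0.764189.
p ≈ ln(0.763837)/ln(0.764189) = -0.2694/-0.2689 ≈ 1.00.
So the convergence is linear (order 1).

1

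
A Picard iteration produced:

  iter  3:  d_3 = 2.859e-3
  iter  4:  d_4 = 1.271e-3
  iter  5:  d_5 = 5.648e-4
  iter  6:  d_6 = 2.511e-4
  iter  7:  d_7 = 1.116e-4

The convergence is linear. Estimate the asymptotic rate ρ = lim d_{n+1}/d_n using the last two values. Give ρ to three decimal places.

ρ ≈ d_7/d_6 = 1.116e-4/2.511e-4 = 0.44444

0.444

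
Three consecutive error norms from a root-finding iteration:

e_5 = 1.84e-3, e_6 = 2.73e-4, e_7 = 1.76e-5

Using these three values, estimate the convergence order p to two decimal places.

1.44

p ≈ ln(e_7/e_6) / ln(e_6/e_5)
  = ln(1.76e-5/2.73e-4) / ln(2.73e-4/1.84e-3)
  = ln(0.0644689) / ln(0.14837)
  = -2.74157 / -1.90805 ≈ 1.43684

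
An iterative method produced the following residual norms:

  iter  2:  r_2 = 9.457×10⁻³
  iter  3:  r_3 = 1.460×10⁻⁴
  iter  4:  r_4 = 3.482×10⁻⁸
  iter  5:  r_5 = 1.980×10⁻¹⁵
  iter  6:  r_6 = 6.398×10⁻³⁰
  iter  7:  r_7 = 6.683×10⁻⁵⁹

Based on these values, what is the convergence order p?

2

Consecutive ratios: r_7/r_6 = 6.683×10⁻⁵⁹/6.398×10⁻³⁰ = 1.04455e-29, r_6/r_5 = 6.398×10⁻³⁰/1.980×10⁻¹⁵ = 3.23131e-15.
p ≈ ln(1.04455e-29)/ln(3.23131e-15) = -66.7314/-33.3659 ≈ 2.00.
So the convergence is quadratic (order 2).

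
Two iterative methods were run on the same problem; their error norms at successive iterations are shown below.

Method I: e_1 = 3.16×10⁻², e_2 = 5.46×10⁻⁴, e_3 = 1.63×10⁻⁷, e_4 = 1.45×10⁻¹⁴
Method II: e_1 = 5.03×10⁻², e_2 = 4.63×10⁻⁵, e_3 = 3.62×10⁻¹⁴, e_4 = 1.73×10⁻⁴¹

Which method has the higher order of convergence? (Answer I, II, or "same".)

Method I: p ≈ ln(1.45×10⁻¹⁴/1.63×10⁻⁷)/ln(1.63×10⁻⁷/5.46×10⁻⁴) ≈ 2.00.
Method II: p ≈ ln(1.73×10⁻⁴¹/3.62×10⁻¹⁴)/ln(3.62×10⁻¹⁴/4.63×10⁻⁵) ≈ 3.00.
Method II has the higher order (≈3.0 vs ≈2.0).

II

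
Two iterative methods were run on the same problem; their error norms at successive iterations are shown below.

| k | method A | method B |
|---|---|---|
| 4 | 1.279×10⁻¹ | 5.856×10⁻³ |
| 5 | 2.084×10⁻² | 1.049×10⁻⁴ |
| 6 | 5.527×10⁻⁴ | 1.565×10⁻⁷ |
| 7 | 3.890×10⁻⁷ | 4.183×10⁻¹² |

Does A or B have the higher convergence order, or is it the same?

A

Method A: p ≈ ln(3.890×10⁻⁷/5.527×10⁻⁴)/ln(5.527×10⁻⁴/2.084×10⁻²) ≈ 2.00.
Method B: p ≈ ln(4.183×10⁻¹²/1.565×10⁻⁷)/ln(1.565×10⁻⁷/1.049×10⁻⁴) ≈ 1.62.
Method A has the higher order (≈2.0 vs ≈1.6).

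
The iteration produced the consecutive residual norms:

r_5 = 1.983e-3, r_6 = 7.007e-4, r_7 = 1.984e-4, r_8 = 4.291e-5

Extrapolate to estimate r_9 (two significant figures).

6.7e-6

First estimate the order: p ≈ ln(r_8/r_7) / ln(r_7/r_6) = ln(4.291e-5/1.984e-4)/ln(1.984e-4/7.007e-4) = ln(0.21628)/ln(0.283145) ≈ 1.2135.
Then r_9 ≈ r_8·(r_8/r_7)^p = 4.291e-5·(0.21628)^1.2135 = 4.291e-5·0.15597 ≈ 6.693e-06.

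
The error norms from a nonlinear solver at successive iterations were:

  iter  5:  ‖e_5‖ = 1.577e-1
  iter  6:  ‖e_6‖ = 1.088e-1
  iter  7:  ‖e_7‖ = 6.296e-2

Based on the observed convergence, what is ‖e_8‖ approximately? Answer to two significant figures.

First estimate the order: p ≈ ln(‖e_7‖/‖e_6‖) / ln(‖e_6‖/‖e_5‖) = ln(6.296e-2/1.088e-1)/ln(1.088e-1/1.577e-1) = ln(0.578676)/ln(0.689918) ≈ 1.4737.
Then ‖e_8‖ ≈ ‖e_7‖·(‖e_7‖/‖e_6‖)^p = 6.296e-2·(0.578676)^1.4737 = 6.296e-2·0.446582 ≈ 0.02812.

2.8e-2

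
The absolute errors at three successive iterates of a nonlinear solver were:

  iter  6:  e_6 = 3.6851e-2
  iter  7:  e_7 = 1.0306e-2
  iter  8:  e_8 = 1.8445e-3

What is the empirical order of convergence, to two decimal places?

1.35

p ≈ ln(e_8/e_7) / ln(e_7/e_6)
  = ln(1.8445e-3/1.0306e-2) / ln(1.0306e-2/3.6851e-2)
  = ln(0.178973) / ln(0.279667)
  = -1.72052 / -1.27416 ≈ 1.35032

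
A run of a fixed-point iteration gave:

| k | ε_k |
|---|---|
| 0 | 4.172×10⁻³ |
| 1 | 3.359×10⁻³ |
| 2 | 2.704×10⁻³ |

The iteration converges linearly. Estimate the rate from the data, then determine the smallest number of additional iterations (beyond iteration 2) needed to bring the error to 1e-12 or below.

101

Rate ρ ≈ ε_2/ε_1 = 2.704×10⁻³/3.359×10⁻³ = 0.8050.
After j more steps, ε_{2+j} ≈ 2.704×10⁻³·ρ^j; need ρ^j ≤ 1e-12/2.704×10⁻³ = 3.69822e-10.
j ≥ ln(3.69822e-10)/ln(0.8050) = -21.7180/-0.21691 = 100.124.
So 101 more iterations are needed.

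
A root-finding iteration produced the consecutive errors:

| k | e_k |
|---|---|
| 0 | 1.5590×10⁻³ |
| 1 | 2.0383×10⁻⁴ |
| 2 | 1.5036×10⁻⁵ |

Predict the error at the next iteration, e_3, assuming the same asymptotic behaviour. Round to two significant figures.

First estimate the order: p ≈ ln(e_2/e_1) / ln(e_1/e_0) = ln(1.5036×10⁻⁵/2.0383×10⁻⁴)/ln(2.0383×10⁻⁴/1.5590×10⁻³) = ln(0.0737674)/ln(0.130744) ≈ 1.2813.
Then e_3 ≈ e_2·(e_2/e_1)^p = 1.5036×10⁻⁵·(0.0737674)^1.2813 = 1.5036×10⁻⁵·0.0354319 ≈ 5.328e-07.

5.3e-7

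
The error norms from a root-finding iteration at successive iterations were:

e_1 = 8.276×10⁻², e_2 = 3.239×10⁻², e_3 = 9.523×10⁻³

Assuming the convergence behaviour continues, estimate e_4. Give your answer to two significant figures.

1.9e-3

First estimate the order: p ≈ ln(e_3/e_2) / ln(e_2/e_1) = ln(9.523×10⁻³/3.239×10⁻²)/ln(3.239×10⁻²/8.276×10⁻²) = ln(0.29401)/ln(0.391373) ≈ 1.3049.
Then e_4 ≈ e_3·(e_3/e_2)^p = 9.523×10⁻³·(0.29401)^1.3049 = 9.523×10⁻³·0.202426 ≈ 0.001928.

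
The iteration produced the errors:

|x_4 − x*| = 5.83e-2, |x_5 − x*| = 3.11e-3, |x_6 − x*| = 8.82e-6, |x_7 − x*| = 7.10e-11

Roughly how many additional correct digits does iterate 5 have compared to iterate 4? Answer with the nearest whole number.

1

Digits gained ≈ log₁₀(|x_4 − x*|/|x_5 − x*|) = log₁₀(5.83e-2/3.11e-3) = log₁₀(18.746) ≈ 1.273.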